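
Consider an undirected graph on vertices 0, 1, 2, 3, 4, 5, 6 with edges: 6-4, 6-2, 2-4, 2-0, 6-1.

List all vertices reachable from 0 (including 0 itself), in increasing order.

Start at 0.
Its neighbours: 2.
Then their neighbours: 4, 6.
Then next layer: 1.
Nothing further is reachable.

0, 1, 2, 4, 6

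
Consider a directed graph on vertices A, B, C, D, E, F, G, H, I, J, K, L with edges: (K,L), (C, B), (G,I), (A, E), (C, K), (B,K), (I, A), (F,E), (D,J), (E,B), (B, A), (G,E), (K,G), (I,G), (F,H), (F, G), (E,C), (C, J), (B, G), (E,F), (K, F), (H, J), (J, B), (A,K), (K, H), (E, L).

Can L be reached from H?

Explore from H.
Distance 1: reach J.
Distance 2: reach B.
Distance 3: reach A, G, K.
Distance 4: reach E, F, I, L.
Found L.

Yes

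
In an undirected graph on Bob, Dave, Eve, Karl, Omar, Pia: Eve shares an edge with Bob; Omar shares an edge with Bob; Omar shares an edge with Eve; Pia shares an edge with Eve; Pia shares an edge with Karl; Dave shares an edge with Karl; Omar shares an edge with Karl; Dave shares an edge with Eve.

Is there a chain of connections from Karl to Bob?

Yes

Explore from Karl.
Distance 1: reach Dave, Omar, Pia.
Distance 2: reach Bob, Eve.
Found Bob.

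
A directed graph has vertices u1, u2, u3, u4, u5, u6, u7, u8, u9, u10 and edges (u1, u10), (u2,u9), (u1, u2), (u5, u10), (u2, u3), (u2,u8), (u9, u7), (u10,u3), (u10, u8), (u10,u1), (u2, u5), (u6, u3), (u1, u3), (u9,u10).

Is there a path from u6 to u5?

Explore from u6.
Distance 1: reach u3.
The search from u6 is exhausted; no directed path reaches u5.

No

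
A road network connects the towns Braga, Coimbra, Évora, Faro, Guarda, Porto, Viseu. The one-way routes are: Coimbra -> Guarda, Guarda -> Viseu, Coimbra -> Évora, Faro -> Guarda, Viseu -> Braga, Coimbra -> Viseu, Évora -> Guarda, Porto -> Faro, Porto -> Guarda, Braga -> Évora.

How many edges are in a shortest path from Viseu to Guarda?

3

Distance 0: Viseu.
Distance 1: Braga.
Distance 2: Évora.
Distance 3: Guarda — contains Guarda.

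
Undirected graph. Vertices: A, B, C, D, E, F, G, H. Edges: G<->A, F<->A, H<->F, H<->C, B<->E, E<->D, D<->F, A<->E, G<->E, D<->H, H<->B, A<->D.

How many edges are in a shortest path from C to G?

Distance 0: C.
Distance 1: H.
Distance 2: B, D, F.
Distance 3: A, E.
Distance 4: G — contains G.

4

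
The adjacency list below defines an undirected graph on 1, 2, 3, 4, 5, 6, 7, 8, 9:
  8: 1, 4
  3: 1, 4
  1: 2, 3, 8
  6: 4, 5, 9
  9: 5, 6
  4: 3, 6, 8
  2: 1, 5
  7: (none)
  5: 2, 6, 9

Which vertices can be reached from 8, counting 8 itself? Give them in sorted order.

1, 2, 3, 4, 5, 6, 8, 9

Start at 8.
Its neighbours: 1, 4.
Then their neighbours: 2, 3, 6.
Then next layer: 5, 9.
Nothing further is reachable.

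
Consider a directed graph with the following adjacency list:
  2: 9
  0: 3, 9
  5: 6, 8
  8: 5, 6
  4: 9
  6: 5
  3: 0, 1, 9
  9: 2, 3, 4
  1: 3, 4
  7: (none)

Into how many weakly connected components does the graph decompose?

From 0: component {0, 1, 2, 3, 4, 9}.
From 5: component {5, 6, 8}.
From 7: component {7}.
That's 3 components.

3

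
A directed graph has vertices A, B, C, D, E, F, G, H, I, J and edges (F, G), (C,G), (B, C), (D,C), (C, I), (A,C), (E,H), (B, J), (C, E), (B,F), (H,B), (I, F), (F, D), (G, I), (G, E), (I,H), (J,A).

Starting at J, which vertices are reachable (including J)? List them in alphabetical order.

A, B, C, D, E, F, G, H, I, J

Start at J.
Its neighbours: A.
Then their neighbours: C.
Then next layer: E, G, I.
Then next layer: F, H.
Then next layer: B, D.
Every vertex is now reached.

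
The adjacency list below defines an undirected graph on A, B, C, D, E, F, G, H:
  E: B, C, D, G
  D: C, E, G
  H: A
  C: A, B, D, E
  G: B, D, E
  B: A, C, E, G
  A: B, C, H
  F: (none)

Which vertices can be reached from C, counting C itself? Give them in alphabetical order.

A, B, C, D, E, G, H

Start at C.
Its neighbours: A, B, D, E.
Then their neighbours: G, H.
Nothing further is reachable.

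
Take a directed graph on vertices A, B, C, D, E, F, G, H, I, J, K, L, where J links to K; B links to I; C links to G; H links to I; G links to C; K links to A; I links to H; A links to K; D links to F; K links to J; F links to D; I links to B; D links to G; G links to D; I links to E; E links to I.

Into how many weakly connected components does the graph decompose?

From A: component {A, J, K}.
From B: component {B, E, H, I}.
From C: component {C, D, F, G}.
From L: component {L}.
That's 4 components.

4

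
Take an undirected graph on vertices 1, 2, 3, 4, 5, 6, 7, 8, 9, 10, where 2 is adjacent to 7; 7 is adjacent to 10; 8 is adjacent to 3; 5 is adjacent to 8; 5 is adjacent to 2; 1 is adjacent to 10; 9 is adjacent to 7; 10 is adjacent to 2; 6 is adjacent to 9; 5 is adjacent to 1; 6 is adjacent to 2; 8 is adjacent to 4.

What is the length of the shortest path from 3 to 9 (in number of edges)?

Distance 0: 3.
Distance 1: 8.
Distance 2: 4, 5.
Distance 3: 1, 2.
Distance 4: 6, 7, 10.
Distance 5: 9 — contains 9.

5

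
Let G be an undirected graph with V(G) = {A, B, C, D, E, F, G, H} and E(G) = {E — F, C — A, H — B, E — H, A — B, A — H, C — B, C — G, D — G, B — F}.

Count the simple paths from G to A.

4

G–C–A
G–C–B–A
G–C–B–F–E–H–A
G–C–B–H–A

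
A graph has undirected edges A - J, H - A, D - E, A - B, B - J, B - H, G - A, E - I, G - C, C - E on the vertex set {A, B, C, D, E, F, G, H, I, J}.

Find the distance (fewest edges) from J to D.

Distance 0: J.
Distance 1: A, B.
Distance 2: G, H.
Distance 3: C.
Distance 4: E.
Distance 5: D, I — contains D.

5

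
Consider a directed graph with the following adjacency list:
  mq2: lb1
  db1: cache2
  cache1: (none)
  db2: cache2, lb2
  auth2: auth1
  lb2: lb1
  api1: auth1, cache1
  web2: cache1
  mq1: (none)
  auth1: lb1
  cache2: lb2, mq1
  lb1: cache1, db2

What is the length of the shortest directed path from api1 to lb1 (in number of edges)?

Distance 0: api1.
Distance 1: auth1, cache1.
Distance 2: lb1 — contains lb1.

2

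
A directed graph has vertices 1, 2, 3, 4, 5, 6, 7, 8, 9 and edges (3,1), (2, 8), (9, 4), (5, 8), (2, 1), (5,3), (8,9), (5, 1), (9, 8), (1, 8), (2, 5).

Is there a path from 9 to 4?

Explore from 9.
Distance 1: reach 4, 8.
Found 4.

Yes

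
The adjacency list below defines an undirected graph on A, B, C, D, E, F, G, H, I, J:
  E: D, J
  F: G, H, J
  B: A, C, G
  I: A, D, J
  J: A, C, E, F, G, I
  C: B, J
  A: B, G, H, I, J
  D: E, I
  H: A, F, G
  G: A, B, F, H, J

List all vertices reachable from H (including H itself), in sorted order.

A, B, C, D, E, F, G, H, I, J

Start at H.
Its neighbours: A, F, G.
Then their neighbours: B, I, J.
Then next layer: C, D, E.
Every vertex is now reached.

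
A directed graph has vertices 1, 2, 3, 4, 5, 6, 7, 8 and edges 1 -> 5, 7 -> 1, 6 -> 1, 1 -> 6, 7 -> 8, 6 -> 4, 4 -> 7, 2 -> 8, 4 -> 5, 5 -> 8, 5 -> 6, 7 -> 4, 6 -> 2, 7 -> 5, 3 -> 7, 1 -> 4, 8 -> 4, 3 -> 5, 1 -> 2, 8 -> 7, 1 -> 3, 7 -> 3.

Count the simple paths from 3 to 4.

3→5→6→1→2→8→4
3→5→6→1→2→8→7→4
3→5→6→1→4
3→5→6→2→8→4
3→5→6→2→8→7→1→4
3→5→6→2→8→7→4
3→5→6→4
3→5→8→4
... and 17 more.

25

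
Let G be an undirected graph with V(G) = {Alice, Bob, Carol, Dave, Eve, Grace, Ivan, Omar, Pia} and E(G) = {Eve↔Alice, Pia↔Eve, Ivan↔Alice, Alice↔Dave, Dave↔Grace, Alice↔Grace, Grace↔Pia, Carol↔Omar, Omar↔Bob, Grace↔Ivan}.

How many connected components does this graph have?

From Alice: component {Alice, Dave, Eve, Grace, Ivan, Pia}.
From Bob: component {Bob, Carol, Omar}.
That's 2 components.

2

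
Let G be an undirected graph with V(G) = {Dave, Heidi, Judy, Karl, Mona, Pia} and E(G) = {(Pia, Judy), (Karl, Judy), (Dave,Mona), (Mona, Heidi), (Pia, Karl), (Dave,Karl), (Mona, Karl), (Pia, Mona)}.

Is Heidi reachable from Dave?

Explore from Dave.
Distance 1: reach Karl, Mona.
Distance 2: reach Heidi, Judy, Pia.
Found Heidi.

Yes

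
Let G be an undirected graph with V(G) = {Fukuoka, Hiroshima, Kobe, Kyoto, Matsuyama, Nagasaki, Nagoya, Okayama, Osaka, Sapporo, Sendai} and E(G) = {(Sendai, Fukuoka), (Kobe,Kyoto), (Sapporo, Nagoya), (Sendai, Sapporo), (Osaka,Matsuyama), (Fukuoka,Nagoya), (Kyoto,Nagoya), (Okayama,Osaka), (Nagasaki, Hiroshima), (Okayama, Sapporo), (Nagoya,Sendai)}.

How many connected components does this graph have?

2

From Fukuoka: component {Fukuoka, Kobe, Kyoto, Matsuyama, Nagoya, Okayama, Osaka, Sapporo, Sendai}.
From Hiroshima: component {Hiroshima, Nagasaki}.
That's 2 components.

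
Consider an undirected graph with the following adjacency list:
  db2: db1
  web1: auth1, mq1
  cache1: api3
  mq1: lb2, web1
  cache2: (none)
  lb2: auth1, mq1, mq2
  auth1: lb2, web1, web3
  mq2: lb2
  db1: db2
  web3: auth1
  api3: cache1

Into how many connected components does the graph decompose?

From api3: component {api3, cache1}.
From auth1: component {auth1, lb2, mq1, mq2, web1, web3}.
From cache2: component {cache2}.
From db1: component {db1, db2}.
That's 4 components.

4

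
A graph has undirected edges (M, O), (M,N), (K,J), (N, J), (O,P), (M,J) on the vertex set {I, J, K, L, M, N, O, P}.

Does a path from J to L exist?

No

Explore from J.
Distance 1: reach K, M, N.
Distance 2: reach O.
Distance 3: reach P.
The search is exhausted without reaching L; it lies in a different component.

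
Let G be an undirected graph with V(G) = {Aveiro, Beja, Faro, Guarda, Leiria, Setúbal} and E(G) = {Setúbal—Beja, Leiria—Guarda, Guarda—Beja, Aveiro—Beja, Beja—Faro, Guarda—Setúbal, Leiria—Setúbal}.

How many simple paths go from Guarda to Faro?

3

Guarda–Beja–Faro
Guarda–Leiria–Setúbal–Beja–Faro
Guarda–Setúbal–Beja–Faro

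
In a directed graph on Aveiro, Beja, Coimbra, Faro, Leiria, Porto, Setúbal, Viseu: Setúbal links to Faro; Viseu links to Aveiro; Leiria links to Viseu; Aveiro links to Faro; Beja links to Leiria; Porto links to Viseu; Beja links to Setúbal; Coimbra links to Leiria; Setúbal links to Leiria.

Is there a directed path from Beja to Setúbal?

Explore from Beja.
Distance 1: reach Leiria, Setúbal.
Found Setúbal.

Yes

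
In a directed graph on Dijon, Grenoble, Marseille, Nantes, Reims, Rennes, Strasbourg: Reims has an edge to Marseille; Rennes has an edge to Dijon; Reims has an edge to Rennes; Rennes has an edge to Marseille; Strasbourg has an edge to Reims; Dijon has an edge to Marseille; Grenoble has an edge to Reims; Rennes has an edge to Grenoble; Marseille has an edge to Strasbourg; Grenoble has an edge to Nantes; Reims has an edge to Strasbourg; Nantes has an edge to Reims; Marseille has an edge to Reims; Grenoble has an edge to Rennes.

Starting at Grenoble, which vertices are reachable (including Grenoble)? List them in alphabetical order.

Dijon, Grenoble, Marseille, Nantes, Reims, Rennes, Strasbourg

Start at Grenoble.
Its neighbours: Nantes, Reims, Rennes.
Then their neighbours: Dijon, Marseille, Strasbourg.
Every vertex is now reached.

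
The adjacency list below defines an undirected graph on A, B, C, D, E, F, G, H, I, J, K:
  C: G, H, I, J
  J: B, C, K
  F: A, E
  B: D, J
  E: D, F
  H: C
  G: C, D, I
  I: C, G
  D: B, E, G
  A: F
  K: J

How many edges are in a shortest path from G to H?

2

Distance 0: G.
Distance 1: C, D, I.
Distance 2: B, E, H, J — contains H.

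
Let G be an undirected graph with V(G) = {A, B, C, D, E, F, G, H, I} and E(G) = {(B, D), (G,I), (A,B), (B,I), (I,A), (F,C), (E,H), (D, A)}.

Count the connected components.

From A: component {A, B, D, G, I}.
From C: component {C, F}.
From E: component {E, H}.
That's 3 components.

3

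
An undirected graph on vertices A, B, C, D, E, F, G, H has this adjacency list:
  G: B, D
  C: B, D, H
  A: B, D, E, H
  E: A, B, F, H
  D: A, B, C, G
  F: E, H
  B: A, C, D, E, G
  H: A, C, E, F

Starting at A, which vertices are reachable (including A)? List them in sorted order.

Start at A.
Its neighbours: B, D, E, H.
Then their neighbours: C, F, G.
Every vertex is now reached.

A, B, C, D, E, F, G, H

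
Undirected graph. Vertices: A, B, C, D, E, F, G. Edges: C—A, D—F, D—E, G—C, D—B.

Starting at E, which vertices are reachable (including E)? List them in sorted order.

Start at E.
Its neighbours: D.
Then their neighbours: B, F.
Nothing further is reachable.

B, D, E, F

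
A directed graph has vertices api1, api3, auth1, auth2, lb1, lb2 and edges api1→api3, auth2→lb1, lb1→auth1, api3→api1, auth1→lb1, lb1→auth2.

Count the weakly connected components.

From api1: component {api1, api3}.
From auth1: component {auth1, auth2, lb1}.
From lb2: component {lb2}.
That's 3 components.

3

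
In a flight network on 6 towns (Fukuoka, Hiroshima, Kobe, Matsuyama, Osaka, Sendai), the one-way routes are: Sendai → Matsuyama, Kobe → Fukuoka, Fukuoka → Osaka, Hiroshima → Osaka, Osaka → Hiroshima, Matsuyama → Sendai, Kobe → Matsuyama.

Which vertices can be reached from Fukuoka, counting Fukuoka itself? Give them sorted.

Fukuoka, Hiroshima, Osaka

Start at Fukuoka.
Its neighbours: Osaka.
Then their neighbours: Hiroshima.
Nothing further is reachable.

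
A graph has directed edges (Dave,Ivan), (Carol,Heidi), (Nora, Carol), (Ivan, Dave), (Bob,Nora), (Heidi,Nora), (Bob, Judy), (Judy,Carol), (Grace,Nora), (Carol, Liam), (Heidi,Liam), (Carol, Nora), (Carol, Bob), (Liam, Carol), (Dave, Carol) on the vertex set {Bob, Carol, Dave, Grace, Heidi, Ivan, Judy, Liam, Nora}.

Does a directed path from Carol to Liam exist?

Yes

Explore from Carol.
Distance 1: reach Bob, Heidi, Liam, Nora.
Found Liam.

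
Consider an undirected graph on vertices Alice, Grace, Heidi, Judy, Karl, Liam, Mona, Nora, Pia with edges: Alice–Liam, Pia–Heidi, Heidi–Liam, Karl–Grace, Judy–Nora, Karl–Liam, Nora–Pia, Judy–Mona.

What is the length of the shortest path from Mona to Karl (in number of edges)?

6

Distance 0: Mona.
Distance 1: Judy.
Distance 2: Nora.
Distance 3: Pia.
Distance 4: Heidi.
Distance 5: Liam.
Distance 6: Alice, Karl — contains Karl.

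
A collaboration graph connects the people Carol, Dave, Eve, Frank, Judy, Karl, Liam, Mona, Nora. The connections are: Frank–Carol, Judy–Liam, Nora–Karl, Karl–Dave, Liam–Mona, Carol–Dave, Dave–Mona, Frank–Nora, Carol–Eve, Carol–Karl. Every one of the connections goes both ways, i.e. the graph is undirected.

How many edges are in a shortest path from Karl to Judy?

4

Distance 0: Karl.
Distance 1: Carol, Dave, Nora.
Distance 2: Eve, Frank, Mona.
Distance 3: Liam.
Distance 4: Judy — contains Judy.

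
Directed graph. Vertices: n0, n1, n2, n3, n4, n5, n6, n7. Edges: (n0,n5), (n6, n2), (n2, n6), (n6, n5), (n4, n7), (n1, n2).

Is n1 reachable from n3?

n3 has no outgoing edges, so nothing is reachable from it.

No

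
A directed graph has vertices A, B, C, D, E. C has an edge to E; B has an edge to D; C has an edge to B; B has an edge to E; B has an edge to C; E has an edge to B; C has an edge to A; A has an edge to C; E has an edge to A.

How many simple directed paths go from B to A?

B→C→A
B→C→E→A
B→E→A

3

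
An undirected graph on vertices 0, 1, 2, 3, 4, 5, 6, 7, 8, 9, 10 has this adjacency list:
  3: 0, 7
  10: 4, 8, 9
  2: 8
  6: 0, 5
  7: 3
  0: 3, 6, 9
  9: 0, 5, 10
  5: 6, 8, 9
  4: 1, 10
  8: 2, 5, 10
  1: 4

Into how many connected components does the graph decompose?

1

From 0: component {0, 1, 2, 3, 4, 5, 6, 7, 8, 9, 10}.
That's 1 component.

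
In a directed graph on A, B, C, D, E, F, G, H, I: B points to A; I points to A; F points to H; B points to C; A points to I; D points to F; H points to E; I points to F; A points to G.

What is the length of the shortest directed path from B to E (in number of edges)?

Distance 0: B.
Distance 1: A, C.
Distance 2: G, I.
Distance 3: F.
Distance 4: H.
Distance 5: E — contains E.

5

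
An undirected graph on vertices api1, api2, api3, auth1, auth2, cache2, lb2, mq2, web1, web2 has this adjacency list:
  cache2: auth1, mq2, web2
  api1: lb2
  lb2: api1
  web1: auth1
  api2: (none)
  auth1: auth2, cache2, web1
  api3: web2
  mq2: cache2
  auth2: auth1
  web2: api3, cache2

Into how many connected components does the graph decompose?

3

From api1: component {api1, lb2}.
From api2: component {api2}.
From api3: component {api3, auth1, auth2, cache2, mq2, web1, web2}.
That's 3 components.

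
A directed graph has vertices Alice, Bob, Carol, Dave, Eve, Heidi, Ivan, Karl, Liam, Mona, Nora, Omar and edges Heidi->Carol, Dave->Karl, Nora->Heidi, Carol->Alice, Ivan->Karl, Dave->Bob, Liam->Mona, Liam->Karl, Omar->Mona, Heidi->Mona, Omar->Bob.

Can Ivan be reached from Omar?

Explore from Omar.
Distance 1: reach Bob, Mona.
The search from Omar is exhausted; no directed path reaches Ivan.

No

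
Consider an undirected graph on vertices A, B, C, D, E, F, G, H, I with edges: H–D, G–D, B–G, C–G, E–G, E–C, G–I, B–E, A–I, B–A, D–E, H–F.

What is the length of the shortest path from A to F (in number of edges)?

Distance 0: A.
Distance 1: B, I.
Distance 2: E, G.
Distance 3: C, D.
Distance 4: H.
Distance 5: F — contains F.

5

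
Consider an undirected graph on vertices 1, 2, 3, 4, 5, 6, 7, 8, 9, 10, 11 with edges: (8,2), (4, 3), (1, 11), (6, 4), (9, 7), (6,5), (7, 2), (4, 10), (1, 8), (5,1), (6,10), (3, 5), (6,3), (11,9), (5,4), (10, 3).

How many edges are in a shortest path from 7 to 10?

Distance 0: 7.
Distance 1: 2, 9.
Distance 2: 8, 11.
Distance 3: 1.
Distance 4: 5.
Distance 5: 3, 4, 6.
Distance 6: 10 — contains 10.

6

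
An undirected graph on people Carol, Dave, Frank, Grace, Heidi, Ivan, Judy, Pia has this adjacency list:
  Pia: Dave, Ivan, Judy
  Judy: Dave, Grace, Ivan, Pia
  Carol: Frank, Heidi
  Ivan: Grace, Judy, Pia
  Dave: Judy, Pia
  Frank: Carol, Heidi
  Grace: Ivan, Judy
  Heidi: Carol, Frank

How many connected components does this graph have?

2

From Carol: component {Carol, Frank, Heidi}.
From Dave: component {Dave, Grace, Ivan, Judy, Pia}.
That's 2 components.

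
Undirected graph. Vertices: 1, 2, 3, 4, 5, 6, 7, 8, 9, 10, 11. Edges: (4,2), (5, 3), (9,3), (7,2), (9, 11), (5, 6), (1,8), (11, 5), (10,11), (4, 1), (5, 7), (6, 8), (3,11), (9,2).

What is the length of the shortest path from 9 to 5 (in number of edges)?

2

Distance 0: 9.
Distance 1: 2, 3, 11.
Distance 2: 4, 5, 7, 10 — contains 5.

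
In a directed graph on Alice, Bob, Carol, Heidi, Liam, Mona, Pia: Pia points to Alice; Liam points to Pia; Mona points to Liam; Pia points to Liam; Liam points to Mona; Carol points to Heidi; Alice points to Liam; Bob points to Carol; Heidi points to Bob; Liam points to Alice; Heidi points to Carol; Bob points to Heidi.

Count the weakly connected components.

2

From Alice: component {Alice, Liam, Mona, Pia}.
From Bob: component {Bob, Carol, Heidi}.
That's 2 components.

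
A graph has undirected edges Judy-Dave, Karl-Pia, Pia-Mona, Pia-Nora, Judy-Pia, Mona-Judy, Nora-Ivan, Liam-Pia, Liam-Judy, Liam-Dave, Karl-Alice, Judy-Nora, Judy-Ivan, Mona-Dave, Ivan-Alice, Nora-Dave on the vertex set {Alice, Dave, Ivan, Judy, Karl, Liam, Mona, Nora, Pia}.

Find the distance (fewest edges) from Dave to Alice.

Distance 0: Dave.
Distance 1: Judy, Liam, Mona, Nora.
Distance 2: Ivan, Pia.
Distance 3: Alice, Karl — contains Alice.

3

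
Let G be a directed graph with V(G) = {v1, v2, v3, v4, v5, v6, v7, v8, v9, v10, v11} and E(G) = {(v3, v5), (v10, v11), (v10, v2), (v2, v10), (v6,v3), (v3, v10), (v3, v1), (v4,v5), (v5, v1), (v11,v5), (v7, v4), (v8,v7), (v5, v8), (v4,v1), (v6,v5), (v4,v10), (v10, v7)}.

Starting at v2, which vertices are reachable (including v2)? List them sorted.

v1, v2, v4, v5, v7, v8, v10, v11

Start at v2.
Its neighbours: v10.
Then their neighbours: v7, v11.
Then next layer: v4, v5.
Then next layer: v1, v8.
Nothing further is reachable.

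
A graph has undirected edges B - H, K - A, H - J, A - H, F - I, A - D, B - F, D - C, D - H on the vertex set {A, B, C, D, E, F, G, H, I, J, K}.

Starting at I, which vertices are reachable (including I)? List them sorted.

Start at I.
Its neighbours: F.
Then their neighbours: B.
Then next layer: H.
Then next layer: A, D, J.
Then next layer: C, K.
Nothing further is reachable.

A, B, C, D, F, H, I, J, K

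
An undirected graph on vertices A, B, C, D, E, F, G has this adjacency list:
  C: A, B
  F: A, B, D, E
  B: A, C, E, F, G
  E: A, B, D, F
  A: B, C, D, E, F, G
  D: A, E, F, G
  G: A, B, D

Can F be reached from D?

Explore from D.
Distance 1: reach A, E, F, G.
Found F.

Yes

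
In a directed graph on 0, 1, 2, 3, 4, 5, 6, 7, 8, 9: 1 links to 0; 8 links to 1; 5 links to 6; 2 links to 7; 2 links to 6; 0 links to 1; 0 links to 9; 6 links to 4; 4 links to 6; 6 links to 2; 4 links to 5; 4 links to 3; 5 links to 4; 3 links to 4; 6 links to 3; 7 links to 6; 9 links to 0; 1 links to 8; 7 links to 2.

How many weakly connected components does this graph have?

2

From 0: component {0, 1, 8, 9}.
From 2: component {2, 3, 4, 5, 6, 7}.
That's 2 components.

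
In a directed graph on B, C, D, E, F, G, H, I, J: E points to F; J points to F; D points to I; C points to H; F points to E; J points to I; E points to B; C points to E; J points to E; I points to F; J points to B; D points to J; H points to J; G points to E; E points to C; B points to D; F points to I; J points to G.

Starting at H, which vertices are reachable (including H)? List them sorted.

Start at H.
Its neighbours: J.
Then their neighbours: B, E, F, G, I.
Then next layer: C, D.
Every vertex is now reached.

B, C, D, E, F, G, H, I, J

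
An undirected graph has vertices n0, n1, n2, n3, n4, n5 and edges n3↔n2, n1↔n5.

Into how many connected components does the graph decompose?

From n0: component {n0}.
From n1: component {n1, n5}.
From n2: component {n2, n3}.
From n4: component {n4}.
That's 4 components.

4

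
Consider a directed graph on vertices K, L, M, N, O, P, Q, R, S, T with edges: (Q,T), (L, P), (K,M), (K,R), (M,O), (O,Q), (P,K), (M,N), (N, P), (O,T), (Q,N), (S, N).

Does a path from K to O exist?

Yes

Explore from K.
Distance 1: reach M, R.
Distance 2: reach N, O.
Found O.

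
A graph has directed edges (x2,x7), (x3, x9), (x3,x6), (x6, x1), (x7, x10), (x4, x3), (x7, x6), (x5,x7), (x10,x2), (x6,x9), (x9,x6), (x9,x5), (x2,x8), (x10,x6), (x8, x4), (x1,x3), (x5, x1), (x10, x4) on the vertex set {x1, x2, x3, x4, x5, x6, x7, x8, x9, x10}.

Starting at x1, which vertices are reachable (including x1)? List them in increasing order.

x1, x2, x3, x4, x5, x6, x7, x8, x9, x10

Start at x1.
Its neighbours: x3.
Then their neighbours: x6, x9.
Then next layer: x5.
Then next layer: x7.
Then next layer: x10.
Then next layer: x2, x4.
Then next layer: x8.
Every vertex is now reached.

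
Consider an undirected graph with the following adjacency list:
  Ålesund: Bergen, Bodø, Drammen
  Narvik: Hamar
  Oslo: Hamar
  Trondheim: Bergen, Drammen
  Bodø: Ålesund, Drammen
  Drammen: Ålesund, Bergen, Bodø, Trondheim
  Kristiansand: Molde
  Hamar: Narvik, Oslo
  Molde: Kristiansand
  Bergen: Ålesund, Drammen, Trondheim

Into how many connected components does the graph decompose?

3

From Ålesund: component {Ålesund, Bergen, Bodø, Drammen, Trondheim}.
From Hamar: component {Hamar, Narvik, Oslo}.
From Kristiansand: component {Kristiansand, Molde}.
That's 3 components.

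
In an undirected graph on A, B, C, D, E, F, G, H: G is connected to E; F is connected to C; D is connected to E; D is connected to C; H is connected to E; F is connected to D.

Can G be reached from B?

No

B has no edges, so nothing is reachable from it.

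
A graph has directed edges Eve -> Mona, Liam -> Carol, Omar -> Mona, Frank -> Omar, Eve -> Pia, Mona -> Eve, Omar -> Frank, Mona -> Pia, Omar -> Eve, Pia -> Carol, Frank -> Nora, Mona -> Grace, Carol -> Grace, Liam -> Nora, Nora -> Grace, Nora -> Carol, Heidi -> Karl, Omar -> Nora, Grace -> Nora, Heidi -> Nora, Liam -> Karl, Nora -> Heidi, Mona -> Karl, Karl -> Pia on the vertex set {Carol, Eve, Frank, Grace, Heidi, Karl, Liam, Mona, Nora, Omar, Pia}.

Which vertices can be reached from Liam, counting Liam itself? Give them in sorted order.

Carol, Grace, Heidi, Karl, Liam, Nora, Pia

Start at Liam.
Its neighbours: Carol, Karl, Nora.
Then their neighbours: Grace, Heidi, Pia.
Nothing further is reachable.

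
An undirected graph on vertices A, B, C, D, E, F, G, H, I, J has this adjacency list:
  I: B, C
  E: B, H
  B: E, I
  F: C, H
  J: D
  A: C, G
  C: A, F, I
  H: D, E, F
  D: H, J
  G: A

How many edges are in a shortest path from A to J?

5

Distance 0: A.
Distance 1: C, G.
Distance 2: F, I.
Distance 3: B, H.
Distance 4: D, E.
Distance 5: J — contains J.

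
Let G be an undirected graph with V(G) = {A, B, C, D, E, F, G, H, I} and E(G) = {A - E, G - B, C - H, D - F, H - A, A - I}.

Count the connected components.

3

From A: component {A, C, E, H, I}.
From B: component {B, G}.
From D: component {D, F}.
That's 3 components.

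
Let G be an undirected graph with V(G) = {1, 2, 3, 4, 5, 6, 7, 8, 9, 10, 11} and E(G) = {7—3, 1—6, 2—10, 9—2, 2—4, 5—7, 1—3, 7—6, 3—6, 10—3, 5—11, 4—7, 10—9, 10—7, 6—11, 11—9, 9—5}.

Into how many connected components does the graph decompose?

From 1: component {1, 2, 3, 4, 5, 6, 7, 9, 10, 11}.
From 8: component {8}.
That's 2 components.

2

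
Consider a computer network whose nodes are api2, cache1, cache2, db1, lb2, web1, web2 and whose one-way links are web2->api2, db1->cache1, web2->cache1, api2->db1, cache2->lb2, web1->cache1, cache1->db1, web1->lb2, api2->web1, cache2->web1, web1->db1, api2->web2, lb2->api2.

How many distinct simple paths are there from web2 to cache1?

web2→api2→db1→cache1
web2→api2→web1→cache1
web2→api2→web1→db1→cache1
web2→cache1

4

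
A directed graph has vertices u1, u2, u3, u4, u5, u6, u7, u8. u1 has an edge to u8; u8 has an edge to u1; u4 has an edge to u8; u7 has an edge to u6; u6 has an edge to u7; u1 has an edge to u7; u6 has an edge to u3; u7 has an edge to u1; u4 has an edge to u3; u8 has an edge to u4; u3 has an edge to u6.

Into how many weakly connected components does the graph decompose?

3

From u1: component {u1, u3, u4, u6, u7, u8}.
From u2: component {u2}.
From u5: component {u5}.
That's 3 components.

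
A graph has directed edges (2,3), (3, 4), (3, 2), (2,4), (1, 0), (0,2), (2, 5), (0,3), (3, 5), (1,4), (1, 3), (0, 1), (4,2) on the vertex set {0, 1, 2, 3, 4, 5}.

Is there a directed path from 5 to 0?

5 has no outgoing edges, so nothing is reachable from it.

No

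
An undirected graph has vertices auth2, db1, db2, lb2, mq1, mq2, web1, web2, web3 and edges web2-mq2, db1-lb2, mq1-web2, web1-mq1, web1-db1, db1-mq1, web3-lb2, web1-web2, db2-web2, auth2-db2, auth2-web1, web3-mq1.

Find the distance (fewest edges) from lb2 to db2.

Distance 0: lb2.
Distance 1: db1, web3.
Distance 2: mq1, web1.
Distance 3: auth2, web2.
Distance 4: db2, mq2 — contains db2.

4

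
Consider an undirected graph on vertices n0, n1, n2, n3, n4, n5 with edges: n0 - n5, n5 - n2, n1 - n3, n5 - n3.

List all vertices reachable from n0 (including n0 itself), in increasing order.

Start at n0.
Its neighbours: n5.
Then their neighbours: n2, n3.
Then next layer: n1.
Nothing further is reachable.

n0, n1, n2, n3, n5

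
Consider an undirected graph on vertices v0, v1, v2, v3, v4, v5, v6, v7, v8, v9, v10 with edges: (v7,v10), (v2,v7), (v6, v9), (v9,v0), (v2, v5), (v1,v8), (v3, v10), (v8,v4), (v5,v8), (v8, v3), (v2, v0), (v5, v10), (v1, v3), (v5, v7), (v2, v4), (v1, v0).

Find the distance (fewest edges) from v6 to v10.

Distance 0: v6.
Distance 1: v9.
Distance 2: v0.
Distance 3: v1, v2.
Distance 4: v3, v4, v5, v7, v8.
Distance 5: v10 — contains v10.

5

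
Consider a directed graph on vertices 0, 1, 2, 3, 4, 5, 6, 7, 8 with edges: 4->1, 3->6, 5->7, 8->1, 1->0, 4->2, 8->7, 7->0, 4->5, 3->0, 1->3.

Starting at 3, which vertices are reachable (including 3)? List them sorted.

Start at 3.
Its neighbours: 0, 6.
Nothing further is reachable.

0, 3, 6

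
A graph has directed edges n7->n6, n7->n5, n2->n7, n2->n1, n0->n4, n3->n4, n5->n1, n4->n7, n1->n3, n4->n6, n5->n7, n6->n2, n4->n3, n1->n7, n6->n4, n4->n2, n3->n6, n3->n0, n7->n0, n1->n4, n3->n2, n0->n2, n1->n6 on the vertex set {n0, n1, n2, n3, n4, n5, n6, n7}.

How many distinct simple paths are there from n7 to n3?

n7→n0→n2→n1→n3
n7→n0→n2→n1→n4→n3
n7→n0→n2→n1→n6→n4→n3
n7→n0→n4→n2→n1→n3
n7→n0→n4→n3
n7→n0→n4→n6→n2→n1→n3
n7→n5→n1→n3
n7→n5→n1→n4→n3
n7→n5→n1→n6→n4→n3
n7→n6→n2→n1→n3
n7→n6→n2→n1→n4→n3
n7→n6→n4→n2→n1→n3
n7→n6→n4→n3

13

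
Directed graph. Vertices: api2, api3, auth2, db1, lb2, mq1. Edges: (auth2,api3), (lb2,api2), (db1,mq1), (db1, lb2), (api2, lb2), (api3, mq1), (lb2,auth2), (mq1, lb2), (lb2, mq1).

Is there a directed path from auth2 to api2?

Yes

Explore from auth2.
Distance 1: reach api3.
Distance 2: reach mq1.
Distance 3: reach lb2.
Distance 4: reach api2.
Found api2.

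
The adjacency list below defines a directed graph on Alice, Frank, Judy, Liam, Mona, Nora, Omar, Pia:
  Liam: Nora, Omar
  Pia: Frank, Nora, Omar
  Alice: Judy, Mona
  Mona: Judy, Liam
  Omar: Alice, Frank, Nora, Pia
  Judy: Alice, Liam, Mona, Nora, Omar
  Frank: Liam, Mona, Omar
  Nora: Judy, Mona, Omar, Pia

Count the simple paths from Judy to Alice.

16

Judy→Alice
Judy→Liam→Nora→Omar→Alice
Judy→Liam→Nora→Pia→Frank→Omar→Alice
Judy→Liam→Nora→Pia→Omar→Alice
Judy→Liam→Omar→Alice
Judy→Mona→Liam→Nora→Omar→Alice
Judy→Mona→Liam→Nora→Pia→Frank→Omar→Alice
Judy→Mona→Liam→Nora→Pia→Omar→Alice
... and 8 more.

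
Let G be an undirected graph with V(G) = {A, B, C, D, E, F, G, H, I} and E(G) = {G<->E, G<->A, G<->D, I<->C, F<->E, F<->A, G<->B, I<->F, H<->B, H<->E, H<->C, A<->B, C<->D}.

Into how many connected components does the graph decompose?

From A: component {A, B, C, D, E, F, G, H, I}.
That's 1 component.

1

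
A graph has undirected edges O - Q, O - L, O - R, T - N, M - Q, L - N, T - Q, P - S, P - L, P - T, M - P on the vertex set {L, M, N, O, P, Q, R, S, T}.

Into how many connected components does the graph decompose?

1

From L: component {L, M, N, O, P, Q, R, S, T}.
That's 1 component.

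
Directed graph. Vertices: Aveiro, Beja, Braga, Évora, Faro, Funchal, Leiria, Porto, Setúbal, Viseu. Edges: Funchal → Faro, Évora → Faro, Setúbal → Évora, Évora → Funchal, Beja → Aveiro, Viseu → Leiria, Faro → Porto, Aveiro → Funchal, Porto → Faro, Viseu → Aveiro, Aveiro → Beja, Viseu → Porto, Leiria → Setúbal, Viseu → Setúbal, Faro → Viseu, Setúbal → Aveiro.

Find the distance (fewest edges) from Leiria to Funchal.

3

Distance 0: Leiria.
Distance 1: Setúbal.
Distance 2: Aveiro, Évora.
Distance 3: Beja, Faro, Funchal — contains Funchal.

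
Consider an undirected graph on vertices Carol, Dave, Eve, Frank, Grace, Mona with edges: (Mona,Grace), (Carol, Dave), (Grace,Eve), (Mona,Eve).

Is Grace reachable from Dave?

No

Explore from Dave.
Distance 1: reach Carol.
The search is exhausted without reaching Grace; it lies in a different component.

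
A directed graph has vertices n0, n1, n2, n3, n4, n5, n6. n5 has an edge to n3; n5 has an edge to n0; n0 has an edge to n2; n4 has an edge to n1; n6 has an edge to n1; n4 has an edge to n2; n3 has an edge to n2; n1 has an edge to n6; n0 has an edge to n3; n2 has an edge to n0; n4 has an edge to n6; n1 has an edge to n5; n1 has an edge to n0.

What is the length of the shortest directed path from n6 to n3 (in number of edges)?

3

Distance 0: n6.
Distance 1: n1.
Distance 2: n0, n5.
Distance 3: n2, n3 — contains n3.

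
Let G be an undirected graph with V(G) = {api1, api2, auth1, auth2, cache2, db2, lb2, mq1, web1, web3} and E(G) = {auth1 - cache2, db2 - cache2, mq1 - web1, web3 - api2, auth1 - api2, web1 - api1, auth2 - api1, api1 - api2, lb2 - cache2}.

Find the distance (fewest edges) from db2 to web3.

4

Distance 0: db2.
Distance 1: cache2.
Distance 2: auth1, lb2.
Distance 3: api2.
Distance 4: api1, web3 — contains web3.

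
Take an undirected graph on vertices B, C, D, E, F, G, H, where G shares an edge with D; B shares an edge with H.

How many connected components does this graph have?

5

From B: component {B, H}.
From C: component {C}.
From D: component {D, G}.
From E: component {E}.
From F: component {F}.
That's 5 components.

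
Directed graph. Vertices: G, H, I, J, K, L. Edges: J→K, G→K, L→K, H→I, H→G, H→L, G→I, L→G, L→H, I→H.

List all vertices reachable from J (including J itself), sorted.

J, K

Start at J.
Its neighbours: K.
Nothing further is reachable.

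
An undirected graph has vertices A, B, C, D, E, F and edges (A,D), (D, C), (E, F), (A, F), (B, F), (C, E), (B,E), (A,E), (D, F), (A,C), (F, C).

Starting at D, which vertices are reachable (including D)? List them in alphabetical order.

Start at D.
Its neighbours: A, C, F.
Then their neighbours: B, E.
Every vertex is now reached.

A, B, C, D, E, F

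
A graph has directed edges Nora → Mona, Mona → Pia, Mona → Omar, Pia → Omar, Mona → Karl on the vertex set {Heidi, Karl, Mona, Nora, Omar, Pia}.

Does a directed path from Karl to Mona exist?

No

Karl has no outgoing edges, so nothing is reachable from it.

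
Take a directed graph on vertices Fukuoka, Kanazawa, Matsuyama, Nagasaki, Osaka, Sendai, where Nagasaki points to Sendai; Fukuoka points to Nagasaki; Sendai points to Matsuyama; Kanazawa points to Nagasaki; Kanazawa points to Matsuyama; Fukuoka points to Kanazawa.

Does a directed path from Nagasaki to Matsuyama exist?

Yes

Explore from Nagasaki.
Distance 1: reach Sendai.
Distance 2: reach Matsuyama.
Found Matsuyama.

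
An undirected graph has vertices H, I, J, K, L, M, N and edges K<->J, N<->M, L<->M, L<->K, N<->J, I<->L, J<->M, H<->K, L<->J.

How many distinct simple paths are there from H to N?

7

H–K–J–L–M–N
H–K–J–M–N
H–K–J–N
H–K–L–J–M–N
H–K–L–J–N
H–K–L–M–J–N
H–K–L–M–N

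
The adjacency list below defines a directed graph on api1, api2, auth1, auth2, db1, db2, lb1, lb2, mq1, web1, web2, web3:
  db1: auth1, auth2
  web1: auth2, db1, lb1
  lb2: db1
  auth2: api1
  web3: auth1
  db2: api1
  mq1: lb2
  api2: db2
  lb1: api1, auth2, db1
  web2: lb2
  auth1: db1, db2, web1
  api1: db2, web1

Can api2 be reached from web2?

No

Explore from web2.
Distance 1: reach lb2.
Distance 2: reach db1.
Distance 3: reach auth1, auth2.
Distance 4: reach api1, db2, web1.
Distance 5: reach lb1.
The search from web2 is exhausted; no directed path reaches api2.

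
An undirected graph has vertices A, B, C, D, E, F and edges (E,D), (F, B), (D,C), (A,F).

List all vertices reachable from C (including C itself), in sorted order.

Start at C.
Its neighbours: D.
Then their neighbours: E.
Nothing further is reachable.

C, D, E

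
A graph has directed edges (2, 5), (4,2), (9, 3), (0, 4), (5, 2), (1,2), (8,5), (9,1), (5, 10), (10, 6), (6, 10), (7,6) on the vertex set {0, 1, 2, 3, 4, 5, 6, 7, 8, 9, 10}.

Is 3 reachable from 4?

Explore from 4.
Distance 1: reach 2.
Distance 2: reach 5.
Distance 3: reach 10.
Distance 4: reach 6.
The search from 4 is exhausted; no directed path reaches 3.

No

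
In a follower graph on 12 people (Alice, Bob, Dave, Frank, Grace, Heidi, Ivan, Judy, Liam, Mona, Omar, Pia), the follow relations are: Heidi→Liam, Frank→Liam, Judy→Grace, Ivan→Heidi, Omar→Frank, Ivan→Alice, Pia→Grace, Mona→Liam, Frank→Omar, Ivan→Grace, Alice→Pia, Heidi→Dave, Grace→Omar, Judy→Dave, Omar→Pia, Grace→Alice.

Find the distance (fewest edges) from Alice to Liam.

5

Distance 0: Alice.
Distance 1: Pia.
Distance 2: Grace.
Distance 3: Omar.
Distance 4: Frank.
Distance 5: Liam — contains Liam.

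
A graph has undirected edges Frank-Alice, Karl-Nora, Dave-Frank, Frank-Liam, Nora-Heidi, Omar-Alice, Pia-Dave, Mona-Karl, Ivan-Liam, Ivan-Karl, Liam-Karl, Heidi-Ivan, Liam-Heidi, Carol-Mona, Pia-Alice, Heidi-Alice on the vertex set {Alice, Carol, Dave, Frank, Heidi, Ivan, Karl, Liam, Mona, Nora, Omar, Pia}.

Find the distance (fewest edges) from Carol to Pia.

Distance 0: Carol.
Distance 1: Mona.
Distance 2: Karl.
Distance 3: Ivan, Liam, Nora.
Distance 4: Frank, Heidi.
Distance 5: Alice, Dave.
Distance 6: Omar, Pia — contains Pia.

6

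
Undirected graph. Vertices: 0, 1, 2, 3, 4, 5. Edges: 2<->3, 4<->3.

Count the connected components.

4

From 0: component {0}.
From 1: component {1}.
From 2: component {2, 3, 4}.
From 5: component {5}.
That's 4 components.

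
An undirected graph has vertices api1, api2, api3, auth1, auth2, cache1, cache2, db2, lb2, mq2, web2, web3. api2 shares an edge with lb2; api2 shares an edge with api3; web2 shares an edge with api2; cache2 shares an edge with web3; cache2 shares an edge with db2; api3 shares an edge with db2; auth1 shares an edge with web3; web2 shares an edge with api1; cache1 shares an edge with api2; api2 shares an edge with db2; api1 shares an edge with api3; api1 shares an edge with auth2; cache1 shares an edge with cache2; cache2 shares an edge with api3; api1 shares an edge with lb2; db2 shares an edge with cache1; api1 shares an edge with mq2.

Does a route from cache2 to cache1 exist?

Explore from cache2.
Distance 1: reach api3, cache1, db2, web3.
Found cache1.

Yes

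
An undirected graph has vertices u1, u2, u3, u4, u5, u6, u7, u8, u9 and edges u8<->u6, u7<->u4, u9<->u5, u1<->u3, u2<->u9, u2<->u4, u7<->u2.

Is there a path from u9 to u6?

Explore from u9.
Distance 1: reach u2, u5.
Distance 2: reach u4, u7.
The search is exhausted without reaching u6; it lies in a different component.

No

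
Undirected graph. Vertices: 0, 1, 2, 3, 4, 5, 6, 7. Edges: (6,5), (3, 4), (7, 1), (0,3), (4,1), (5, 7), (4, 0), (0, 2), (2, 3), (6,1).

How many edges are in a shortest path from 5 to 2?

Distance 0: 5.
Distance 1: 6, 7.
Distance 2: 1.
Distance 3: 4.
Distance 4: 0, 3.
Distance 5: 2 — contains 2.

5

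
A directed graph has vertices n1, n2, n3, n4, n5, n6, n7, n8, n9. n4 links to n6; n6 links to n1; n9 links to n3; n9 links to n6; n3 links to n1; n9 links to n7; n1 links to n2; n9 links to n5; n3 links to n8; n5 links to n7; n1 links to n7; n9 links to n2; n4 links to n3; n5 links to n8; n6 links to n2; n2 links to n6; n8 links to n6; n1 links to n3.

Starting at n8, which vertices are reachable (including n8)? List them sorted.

n1, n2, n3, n6, n7, n8

Start at n8.
Its neighbours: n6.
Then their neighbours: n1, n2.
Then next layer: n3, n7.
Nothing further is reachable.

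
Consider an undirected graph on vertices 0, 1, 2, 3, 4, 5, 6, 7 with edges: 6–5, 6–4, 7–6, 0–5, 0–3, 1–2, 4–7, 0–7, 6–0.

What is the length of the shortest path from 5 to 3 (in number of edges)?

Distance 0: 5.
Distance 1: 0, 6.
Distance 2: 3, 4, 7 — contains 3.

2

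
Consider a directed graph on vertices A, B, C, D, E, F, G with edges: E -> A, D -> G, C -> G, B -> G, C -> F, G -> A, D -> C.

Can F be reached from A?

A has no outgoing edges, so nothing is reachable from it.

No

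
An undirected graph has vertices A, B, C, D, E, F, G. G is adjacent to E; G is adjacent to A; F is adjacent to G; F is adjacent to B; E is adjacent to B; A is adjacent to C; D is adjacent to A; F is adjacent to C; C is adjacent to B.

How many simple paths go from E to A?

E–B–C–A
E–B–C–F–G–A
E–B–F–C–A
E–B–F–G–A
E–G–A
E–G–F–B–C–A
E–G–F–C–A

7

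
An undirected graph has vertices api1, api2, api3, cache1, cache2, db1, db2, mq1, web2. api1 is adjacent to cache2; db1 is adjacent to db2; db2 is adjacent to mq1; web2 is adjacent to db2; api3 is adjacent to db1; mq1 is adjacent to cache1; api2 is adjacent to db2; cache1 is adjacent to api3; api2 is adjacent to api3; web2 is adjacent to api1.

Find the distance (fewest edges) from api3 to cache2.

5

Distance 0: api3.
Distance 1: api2, cache1, db1.
Distance 2: db2, mq1.
Distance 3: web2.
Distance 4: api1.
Distance 5: cache2 — contains cache2.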